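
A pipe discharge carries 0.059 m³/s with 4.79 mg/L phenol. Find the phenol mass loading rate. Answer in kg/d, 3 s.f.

24.4 kg/d

Mass flux = Q·C = 0.059 m³/s × 4.79 g/m³ = 0.2826 g/s.
= 0.2826 g/s × 86.4 = 24.42 kg/d.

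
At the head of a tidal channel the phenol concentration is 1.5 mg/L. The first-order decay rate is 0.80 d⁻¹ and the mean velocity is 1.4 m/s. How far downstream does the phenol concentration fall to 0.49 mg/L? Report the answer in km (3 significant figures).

169 km

From C = C₀·e^(−kt), t = ln(C₀/C)/k = ln(1.5/0.49)/0.80 = 1.119/0.80 = 1.399 d.
Distance = v·t = 1.4 m/s × 1.208e+05 s = 1.692e+05 m = 169.2 km.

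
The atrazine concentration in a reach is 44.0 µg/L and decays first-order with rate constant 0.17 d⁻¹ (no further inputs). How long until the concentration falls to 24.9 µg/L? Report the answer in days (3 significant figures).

t = ln(C₀/C)/k = ln(44.0/24.9)/0.17 = 0.5693/0.17 = 3.349 d.

3.35 d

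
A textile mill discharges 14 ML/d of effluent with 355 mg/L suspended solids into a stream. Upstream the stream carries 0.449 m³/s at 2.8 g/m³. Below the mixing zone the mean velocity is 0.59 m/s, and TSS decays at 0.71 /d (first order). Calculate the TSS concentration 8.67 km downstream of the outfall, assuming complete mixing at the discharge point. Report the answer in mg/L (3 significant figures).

85.3 mg/L

14 ML/d = 0.162 m³/s.
After complete mixing, C₀ = (0.162·355 + 0.449·2.8) / 0.611 = 96.2 mg/L.
Travel time t = 8670 m / 0.59 m/s = 1.469e+04 s = 0.1701 d.
C = 96.2·exp(−0.71·0.1701) = 96.2·0.8862 = 85.26 mg/L.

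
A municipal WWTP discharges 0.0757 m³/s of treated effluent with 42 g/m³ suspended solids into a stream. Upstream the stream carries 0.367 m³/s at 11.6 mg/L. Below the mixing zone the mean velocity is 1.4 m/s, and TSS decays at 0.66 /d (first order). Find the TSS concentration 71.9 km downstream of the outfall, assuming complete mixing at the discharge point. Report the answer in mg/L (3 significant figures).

After complete mixing, C₀ = (0.0757·42 + 0.367·11.6) / 0.4427 = 16.8 mg/L.
Travel time t = 7.19e+04 m / 1.4 m/s = 5.136e+04 s = 0.5944 d.
C = 16.8·exp(−0.66·0.5944) = 16.8·0.6755 = 11.35 mg/L.

11.3 mg/L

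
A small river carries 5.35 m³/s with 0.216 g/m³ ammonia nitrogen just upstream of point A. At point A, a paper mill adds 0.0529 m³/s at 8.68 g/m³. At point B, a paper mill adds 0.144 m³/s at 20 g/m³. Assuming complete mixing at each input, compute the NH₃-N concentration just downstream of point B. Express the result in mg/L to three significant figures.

After input A: C = (5.35·0.216 + 0.0529·8.68) / 5.403 = 0.2989 mg/L.
After input B: C = (5.403·0.2989 + 0.144·20) / 5.547 = 0.8103 mg/L.

0.810 mg/L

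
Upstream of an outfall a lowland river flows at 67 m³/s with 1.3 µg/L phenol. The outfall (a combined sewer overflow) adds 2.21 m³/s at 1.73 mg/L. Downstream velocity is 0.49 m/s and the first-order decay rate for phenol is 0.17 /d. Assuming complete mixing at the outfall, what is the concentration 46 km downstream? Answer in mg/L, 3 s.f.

1.3 µg/L = 0.0013 mg/L.
After complete mixing, C₀ = (2.21·1.73 + 67·0.0013) / 69.21 = 0.0565 mg/L.
Travel time t = 4.6e+04 m / 0.49 m/s = 9.388e+04 s = 1.087 d.
C = 0.0565·exp(−0.17·1.087) = 0.0565·0.8313 = 0.04697 mg/L.

0.0470 mg/L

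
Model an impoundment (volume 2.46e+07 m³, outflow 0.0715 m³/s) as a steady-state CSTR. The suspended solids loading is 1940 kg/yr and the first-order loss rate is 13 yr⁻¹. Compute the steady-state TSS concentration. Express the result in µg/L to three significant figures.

Outflow Q = 0.0715 m³/s × 3.156e+07 s/yr = 2.256e+06 m³/yr.
Steady-state CSTR mass balance: W = Q·C + k·V·C, so C = W/(Q + kV).
Q + kV = 2.256e+06 + 13·2.46e+07 = 3.221e+08 m³/yr.
C = 1940/3.221e+08 = 6.024e-06 kg/m³ = 0.006024 mg/L = 6.024 µg/L.

6.02 µg/L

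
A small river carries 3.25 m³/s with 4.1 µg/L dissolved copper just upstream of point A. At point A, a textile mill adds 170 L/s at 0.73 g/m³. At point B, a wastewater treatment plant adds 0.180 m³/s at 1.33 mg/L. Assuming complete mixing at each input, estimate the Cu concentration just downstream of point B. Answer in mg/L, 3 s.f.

0.105 mg/L

4.1 µg/L = 0.0041 mg/L.
170 L/s = 0.17 m³/s.
After input A: C = (3.25·0.0041 + 0.17·0.73) / 3.42 = 0.04018 mg/L.
After input B: C = (3.42·0.04018 + 0.18·1.33) / 3.6 = 0.1047 mg/L.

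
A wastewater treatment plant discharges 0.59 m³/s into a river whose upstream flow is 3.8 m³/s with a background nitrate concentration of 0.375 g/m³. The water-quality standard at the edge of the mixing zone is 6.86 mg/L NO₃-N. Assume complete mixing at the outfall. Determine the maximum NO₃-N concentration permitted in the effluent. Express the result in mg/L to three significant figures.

Mass balance: 6.86·4.39 = 0.59·Cₑ + 3.8·0.375.
Cₑ = (30.12 − 1.425) / 0.59 = 48.63 mg/L.

48.6 mg/L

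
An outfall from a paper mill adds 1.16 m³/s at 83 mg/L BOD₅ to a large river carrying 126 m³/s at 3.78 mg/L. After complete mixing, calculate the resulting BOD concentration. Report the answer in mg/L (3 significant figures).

4.50 mg/L

Flow-weighted mixing gives C = (1.16·83 + 126·3.78) / (1.16 + 126) = 572.6/127.2 = 4.503 mg/L.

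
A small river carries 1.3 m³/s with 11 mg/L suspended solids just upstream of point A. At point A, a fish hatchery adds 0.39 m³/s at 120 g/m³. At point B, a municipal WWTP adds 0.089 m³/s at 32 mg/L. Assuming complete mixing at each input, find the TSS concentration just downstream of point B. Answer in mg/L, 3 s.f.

35.9 mg/L

After input A: C = (1.3·11 + 0.39·120) / 1.69 = 36.15 mg/L.
After input B: C = (1.69·36.15 + 0.089·32) / 1.779 = 35.95 mg/L.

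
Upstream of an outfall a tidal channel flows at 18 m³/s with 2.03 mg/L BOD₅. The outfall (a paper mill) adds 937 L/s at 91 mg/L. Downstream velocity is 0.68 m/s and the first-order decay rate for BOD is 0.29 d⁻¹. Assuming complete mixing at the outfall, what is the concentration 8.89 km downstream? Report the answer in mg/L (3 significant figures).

6.16 mg/L

937 L/s = 0.937 m³/s.
After complete mixing, C₀ = (0.937·91 + 18·2.03) / 18.94 = 6.432 mg/L.
Travel time t = 8890 m / 0.68 m/s = 1.307e+04 s = 0.1513 d.
C = 6.432·exp(−0.29·0.1513) = 6.432·0.9571 = 6.156 mg/L.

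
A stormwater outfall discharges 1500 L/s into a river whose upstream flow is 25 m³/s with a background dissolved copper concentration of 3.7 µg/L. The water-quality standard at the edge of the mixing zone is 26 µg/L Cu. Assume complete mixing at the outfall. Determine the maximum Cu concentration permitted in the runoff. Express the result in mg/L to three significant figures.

1500 L/s = 1.5 m³/s.
3.7 µg/L = 0.0037 mg/L.
26 µg/L = 0.026 mg/L.
Mass balance: 0.026·26.5 = 1.5·Cₑ + 25·0.0037.
Cₑ = (0.689 − 0.0925) / 1.5 = 0.3977 mg/L.

0.398 mg/L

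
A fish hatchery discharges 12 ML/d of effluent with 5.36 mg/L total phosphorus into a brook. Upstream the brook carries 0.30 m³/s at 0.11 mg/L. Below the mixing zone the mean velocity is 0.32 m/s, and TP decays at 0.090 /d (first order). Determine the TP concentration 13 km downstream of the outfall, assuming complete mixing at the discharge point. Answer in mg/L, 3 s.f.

12 ML/d = 0.1389 m³/s.
After complete mixing, C₀ = (0.1389·5.36 + 0.3·0.11) / 0.4389 = 1.771 mg/L.
Travel time t = 1.3e+04 m / 0.32 m/s = 4.062e+04 s = 0.4702 d.
C = 1.771·exp(−0.090·0.4702) = 1.771·0.9586 = 1.698 mg/L.

1.70 mg/L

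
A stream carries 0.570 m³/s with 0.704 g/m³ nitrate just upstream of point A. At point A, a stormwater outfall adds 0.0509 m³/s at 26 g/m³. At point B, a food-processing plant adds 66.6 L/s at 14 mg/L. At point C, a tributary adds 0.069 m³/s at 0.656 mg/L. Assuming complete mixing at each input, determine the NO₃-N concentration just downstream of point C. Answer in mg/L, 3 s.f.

After input A: C = (0.57·0.704 + 0.0509·26) / 0.6209 = 2.778 mg/L.
66.6 L/s = 0.0666 m³/s.
After input B: C = (0.6209·2.778 + 0.0666·14) / 0.6875 = 3.865 mg/L.
After input C: C = (0.6875·3.865 + 0.069·0.656) / 0.7565 = 3.572 mg/L.

3.57 mg/L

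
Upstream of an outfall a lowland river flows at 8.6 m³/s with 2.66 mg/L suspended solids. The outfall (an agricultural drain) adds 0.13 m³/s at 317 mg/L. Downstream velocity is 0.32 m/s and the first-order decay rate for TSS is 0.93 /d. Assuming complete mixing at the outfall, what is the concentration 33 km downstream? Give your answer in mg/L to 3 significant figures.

After complete mixing, C₀ = (0.13·317 + 8.6·2.66) / 8.73 = 7.341 mg/L.
Travel time t = 3.3e+04 m / 0.32 m/s = 1.031e+05 s = 1.194 d.
C = 7.341·exp(−0.93·1.194) = 7.341·0.3296 = 2.419 mg/L.

2.42 mg/L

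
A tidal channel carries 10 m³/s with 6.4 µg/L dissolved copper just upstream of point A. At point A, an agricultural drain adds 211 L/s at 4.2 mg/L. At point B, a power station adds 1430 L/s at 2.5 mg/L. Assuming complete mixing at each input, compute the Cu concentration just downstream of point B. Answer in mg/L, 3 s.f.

6.4 µg/L = 0.0064 mg/L.
211 L/s = 0.211 m³/s.
After input A: C = (10·0.0064 + 0.211·4.2) / 10.21 = 0.09306 mg/L.
1430 L/s = 1.43 m³/s.
After input B: C = (10.21·0.09306 + 1.43·2.5) / 11.64 = 0.3887 mg/L.

0.389 mg/L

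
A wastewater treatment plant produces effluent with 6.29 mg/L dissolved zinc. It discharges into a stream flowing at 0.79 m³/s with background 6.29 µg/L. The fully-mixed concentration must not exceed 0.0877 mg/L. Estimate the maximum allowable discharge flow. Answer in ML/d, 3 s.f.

6.29 µg/L = 0.00629 mg/L.
Mass balance at complete mixing: C_std·(Q_w + Q_r) = Q_w·C_e + Q_r·C_b.
Rearranging, Q_w = Q_r·(C_std − C_b)/(C_e − C_std) = 0.79·(0.0877 − 0.00629) / (6.29 − 0.0877) = 0.01037 m³/s.
= 0.8959 ML/d.

0.896 ML/d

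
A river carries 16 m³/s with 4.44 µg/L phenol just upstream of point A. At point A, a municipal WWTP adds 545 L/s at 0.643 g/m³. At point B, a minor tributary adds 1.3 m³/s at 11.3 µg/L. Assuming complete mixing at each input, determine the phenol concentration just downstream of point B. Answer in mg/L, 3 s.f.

0.0244 mg/L

4.44 µg/L = 0.00444 mg/L.
545 L/s = 0.545 m³/s.
After input A: C = (16·0.00444 + 0.545·0.643) / 16.55 = 0.02547 mg/L.
11.3 µg/L = 0.0113 mg/L.
After input B: C = (16.55·0.02547 + 1.3·0.0113) / 17.85 = 0.02444 mg/L.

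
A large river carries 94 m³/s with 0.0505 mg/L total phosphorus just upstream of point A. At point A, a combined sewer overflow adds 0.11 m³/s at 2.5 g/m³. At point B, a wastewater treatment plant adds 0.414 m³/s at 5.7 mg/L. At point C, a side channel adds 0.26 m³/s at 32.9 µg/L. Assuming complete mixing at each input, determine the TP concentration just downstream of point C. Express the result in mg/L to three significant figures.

0.0780 mg/L

After input A: C = (94·0.0505 + 0.11·2.5) / 94.11 = 0.05336 mg/L.
After input B: C = (94.11·0.05336 + 0.414·5.7) / 94.52 = 0.07809 mg/L.
32.9 µg/L = 0.0329 mg/L.
After input C: C = (94.52·0.07809 + 0.26·0.0329) / 94.78 = 0.07797 mg/L.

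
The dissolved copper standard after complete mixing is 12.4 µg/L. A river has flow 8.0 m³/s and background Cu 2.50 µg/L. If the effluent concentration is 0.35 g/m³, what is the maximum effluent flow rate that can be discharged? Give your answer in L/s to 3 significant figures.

2.50 µg/L = 0.0025 mg/L.
12.4 µg/L = 0.0124 mg/L.
Mass balance at complete mixing: C_std·(Q_w + Q_r) = Q_w·C_e + Q_r·C_b.
Rearranging, Q_w = Q_r·(C_std − C_b)/(C_e − C_std) = 8.0·(0.0124 − 0.0025) / (0.35 − 0.0124) = 0.2346 m³/s.
= 234.6 L/s.

235 L/s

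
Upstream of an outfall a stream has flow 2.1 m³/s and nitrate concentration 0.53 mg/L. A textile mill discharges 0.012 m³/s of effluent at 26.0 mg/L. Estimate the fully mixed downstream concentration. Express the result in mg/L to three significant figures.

By mass balance at complete mixing, C = (0.012·26 + 2.1·0.53) / (0.012 + 2.1) = 1.425/2.112 = 0.6747 mg/L.

0.675 mg/L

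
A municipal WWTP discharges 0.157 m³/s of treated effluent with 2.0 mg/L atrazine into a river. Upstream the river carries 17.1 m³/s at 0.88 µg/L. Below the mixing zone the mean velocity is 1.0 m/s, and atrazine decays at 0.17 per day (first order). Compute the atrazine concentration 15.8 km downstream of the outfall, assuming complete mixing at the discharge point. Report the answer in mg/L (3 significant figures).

0.0185 mg/L

0.88 µg/L = 0.00088 mg/L.
After complete mixing, C₀ = (0.157·2 + 17.1·0.00088) / 17.26 = 0.01907 mg/L.
Travel time t = 1.58e+04 m / 1.0 m/s = 1.58e+04 s = 0.1829 d.
C = 0.01907·exp(−0.17·0.1829) = 0.01907·0.9694 = 0.01848 mg/L.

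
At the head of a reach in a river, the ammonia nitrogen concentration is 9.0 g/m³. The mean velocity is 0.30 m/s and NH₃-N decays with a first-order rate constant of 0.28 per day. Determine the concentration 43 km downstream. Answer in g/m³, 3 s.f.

5.66 g/m³

Travel time t = 43 km / 0.30 m/s = 4.3e+04/0.30 = 1.433e+05 s = 1.659 d.
First-order decay: C = 9.0·exp(−0.28·1.659) = 9.0·0.6284 = 5.656 g/m³.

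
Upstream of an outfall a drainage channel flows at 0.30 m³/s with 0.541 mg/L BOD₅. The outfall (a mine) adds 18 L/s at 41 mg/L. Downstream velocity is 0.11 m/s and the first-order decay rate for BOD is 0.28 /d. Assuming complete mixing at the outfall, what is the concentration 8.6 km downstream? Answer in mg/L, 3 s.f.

2.20 mg/L

18 L/s = 0.018 m³/s.
After complete mixing, C₀ = (0.018·41 + 0.3·0.541) / 0.318 = 2.831 mg/L.
Travel time t = 8600 m / 0.11 m/s = 7.818e+04 s = 0.9049 d.
C = 2.831·exp(−0.28·0.9049) = 2.831·0.7762 = 2.197 mg/L.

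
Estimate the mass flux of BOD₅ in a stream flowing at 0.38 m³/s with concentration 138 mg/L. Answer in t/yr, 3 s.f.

1650 t/yr

Mass flux = Q·C = 0.38 m³/s × 138 g/m³ = 52.44 g/s.
= 52.44 g/s × 31.56 = 1655 t/yr.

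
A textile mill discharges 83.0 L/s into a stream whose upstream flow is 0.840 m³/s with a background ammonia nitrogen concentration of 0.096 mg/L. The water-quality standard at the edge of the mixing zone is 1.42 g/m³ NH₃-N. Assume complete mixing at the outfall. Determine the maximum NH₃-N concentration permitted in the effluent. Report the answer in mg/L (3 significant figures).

14.8 mg/L

83.0 L/s = 0.083 m³/s.
Mass balance: 1.42·0.923 = 0.083·Cₑ + 0.84·0.096.
Cₑ = (1.311 − 0.08064) / 0.083 = 14.82 mg/L.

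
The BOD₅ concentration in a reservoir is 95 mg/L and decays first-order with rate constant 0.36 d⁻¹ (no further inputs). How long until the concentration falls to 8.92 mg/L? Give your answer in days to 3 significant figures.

6.57 d

t = ln(C₀/C)/k = ln(95/8.92)/0.36 = 2.366/0.36 = 6.571 d.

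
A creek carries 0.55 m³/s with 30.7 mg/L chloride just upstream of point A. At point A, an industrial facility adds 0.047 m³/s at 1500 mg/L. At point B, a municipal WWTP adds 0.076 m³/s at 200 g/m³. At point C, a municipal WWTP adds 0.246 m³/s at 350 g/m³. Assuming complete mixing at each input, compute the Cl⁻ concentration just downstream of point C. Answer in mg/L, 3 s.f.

After input A: C = (0.55·30.7 + 0.047·1500) / 0.597 = 146.4 mg/L.
After input B: C = (0.597·146.4 + 0.076·200) / 0.673 = 152.4 mg/L.
After input C: C = (0.673·152.4 + 0.246·350) / 0.919 = 205.3 mg/L.

205 mg/L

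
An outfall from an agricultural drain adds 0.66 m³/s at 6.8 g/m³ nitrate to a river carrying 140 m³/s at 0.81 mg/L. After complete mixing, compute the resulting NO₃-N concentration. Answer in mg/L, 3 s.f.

Conservation of mass across the mixing zone: C = (0.66·6.8 + 140·0.81) / (0.66 + 140) = 117.9/140.7 = 0.8381 mg/L.

0.838 mg/L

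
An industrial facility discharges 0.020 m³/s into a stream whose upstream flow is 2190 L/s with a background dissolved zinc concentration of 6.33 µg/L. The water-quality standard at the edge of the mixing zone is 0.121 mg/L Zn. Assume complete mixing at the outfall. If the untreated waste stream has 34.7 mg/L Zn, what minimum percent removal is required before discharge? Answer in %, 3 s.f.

63.5 %

2190 L/s = 2.19 m³/s.
6.33 µg/L = 0.00633 mg/L.
Mass balance: 0.121·2.21 = 0.02·Cₑ + 2.19·0.00633.
Cₑ = (0.2674 − 0.01386) / 0.02 = 12.68 mg/L.
Required removal = 1 − 12.68/34.7 = 63.47 %.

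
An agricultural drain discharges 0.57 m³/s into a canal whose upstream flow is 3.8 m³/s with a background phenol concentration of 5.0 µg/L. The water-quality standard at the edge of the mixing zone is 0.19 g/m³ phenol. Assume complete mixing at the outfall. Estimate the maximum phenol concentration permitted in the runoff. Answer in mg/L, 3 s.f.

5.0 µg/L = 0.005 mg/L.
Mass balance: 0.19·4.37 = 0.57·Cₑ + 3.8·0.005.
Cₑ = (0.8303 − 0.019) / 0.57 = 1.423 mg/L.

1.42 mg/L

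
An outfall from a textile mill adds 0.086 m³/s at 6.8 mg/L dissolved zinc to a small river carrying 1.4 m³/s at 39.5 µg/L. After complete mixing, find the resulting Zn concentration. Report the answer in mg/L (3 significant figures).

0.431 mg/L

39.5 µg/L = 0.0395 mg/L.
By mass balance at complete mixing, C = (0.086·6.8 + 1.4·0.0395) / (0.086 + 1.4) = 0.6401/1.486 = 0.4308 mg/L.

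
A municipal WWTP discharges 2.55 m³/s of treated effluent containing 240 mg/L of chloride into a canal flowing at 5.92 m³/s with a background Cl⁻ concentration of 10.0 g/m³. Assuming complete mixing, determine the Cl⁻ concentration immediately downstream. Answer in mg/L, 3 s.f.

Flow-weighted mixing gives C = (2.55·240 + 5.92·10) / (2.55 + 5.92) = 671.2/8.47 = 79.24 mg/L.

79.2 mg/L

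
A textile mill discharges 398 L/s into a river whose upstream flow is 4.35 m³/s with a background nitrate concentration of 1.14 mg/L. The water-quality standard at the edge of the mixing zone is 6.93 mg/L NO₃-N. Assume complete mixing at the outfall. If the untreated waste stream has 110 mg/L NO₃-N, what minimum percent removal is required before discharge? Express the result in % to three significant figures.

398 L/s = 0.398 m³/s.
Mass balance: 6.93·4.748 = 0.398·Cₑ + 4.35·1.14.
Cₑ = (32.9 − 4.959) / 0.398 = 70.21 mg/L.
Required removal = 1 − 70.21/110 = 36.17 %.

36.2 %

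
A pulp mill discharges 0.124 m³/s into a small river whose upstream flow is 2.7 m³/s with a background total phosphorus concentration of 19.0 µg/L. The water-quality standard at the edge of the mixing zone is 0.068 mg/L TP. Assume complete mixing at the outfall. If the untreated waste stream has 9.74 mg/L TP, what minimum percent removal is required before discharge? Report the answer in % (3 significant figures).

88.3 %

19.0 µg/L = 0.019 mg/L.
Mass balance: 0.068·2.824 = 0.124·Cₑ + 2.7·0.019.
Cₑ = (0.192 − 0.0513) / 0.124 = 1.135 mg/L.
Required removal = 1 − 1.135/9.74 = 88.35 %.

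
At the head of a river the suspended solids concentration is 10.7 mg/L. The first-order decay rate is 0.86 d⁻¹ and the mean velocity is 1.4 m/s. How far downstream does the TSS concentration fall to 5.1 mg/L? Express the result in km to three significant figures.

From C = C₀·e^(−kt), t = ln(C₀/C)/k = ln(10.7/5.1)/0.86 = 0.741/0.86 = 0.8616 d.
Distance = v·t = 1.4 m/s × 7.444e+04 s = 1.042e+05 m = 104.2 km.

104 km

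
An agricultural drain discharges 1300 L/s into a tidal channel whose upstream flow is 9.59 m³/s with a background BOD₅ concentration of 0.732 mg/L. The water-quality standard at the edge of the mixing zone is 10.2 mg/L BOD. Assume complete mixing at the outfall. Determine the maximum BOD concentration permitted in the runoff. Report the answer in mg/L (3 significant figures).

1300 L/s = 1.3 m³/s.
Mass balance: 10.2·10.89 = 1.3·Cₑ + 9.59·0.732.
Cₑ = (111.1 − 7.02) / 1.3 = 80.04 mg/L.

80.0 mg/L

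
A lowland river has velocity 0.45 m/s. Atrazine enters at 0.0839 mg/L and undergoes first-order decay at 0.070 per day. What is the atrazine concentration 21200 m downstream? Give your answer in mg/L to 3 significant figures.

0.0808 mg/L

Travel time t = 21200 m / 0.45 m/s = 2.12e+04/0.45 = 4.711e+04 s = 0.5453 d.
First-order decay: C = 0.0839·exp(−0.070·0.5453) = 0.0839·0.9626 = 0.08076 mg/L.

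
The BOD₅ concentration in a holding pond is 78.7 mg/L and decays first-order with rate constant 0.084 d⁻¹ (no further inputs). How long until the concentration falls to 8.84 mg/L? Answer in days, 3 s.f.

26.0 d

t = ln(C₀/C)/k = ln(78.7/8.84)/0.084 = 2.186/0.084 = 26.03 d.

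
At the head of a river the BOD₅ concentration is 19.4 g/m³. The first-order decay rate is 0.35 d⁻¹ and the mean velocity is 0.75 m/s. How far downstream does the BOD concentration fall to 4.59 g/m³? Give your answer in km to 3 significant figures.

From C = C₀·e^(−kt), t = ln(C₀/C)/k = ln(19.4/4.59)/0.35 = 1.441/0.35 = 4.118 d.
Distance = v·t = 0.75 m/s × 3.558e+05 s = 2.669e+05 m = 266.9 km.

267 km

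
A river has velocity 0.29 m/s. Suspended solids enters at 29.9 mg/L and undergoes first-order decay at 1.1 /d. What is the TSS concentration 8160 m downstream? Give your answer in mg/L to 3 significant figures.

Travel time t = 8160 m / 0.29 m/s = 8160/0.29 = 2.814e+04 s = 0.3257 d.
First-order decay: C = 29.9·exp(−1.1·0.3257) = 29.9·0.6989 = 20.9 mg/L.

20.9 mg/L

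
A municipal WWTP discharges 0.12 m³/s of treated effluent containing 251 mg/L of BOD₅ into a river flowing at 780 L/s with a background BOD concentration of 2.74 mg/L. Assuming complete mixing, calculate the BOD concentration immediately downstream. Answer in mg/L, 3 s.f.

780 L/s = 0.78 m³/s.
By mass balance at complete mixing, C = (0.12·251 + 0.78·2.74) / (0.12 + 0.78) = 32.26/0.9 = 35.84 mg/L.

35.8 mg/L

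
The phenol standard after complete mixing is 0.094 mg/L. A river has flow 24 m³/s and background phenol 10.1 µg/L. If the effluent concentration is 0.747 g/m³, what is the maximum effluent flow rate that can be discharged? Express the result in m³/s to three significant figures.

3.08 m³/s

10.1 µg/L = 0.0101 mg/L.
Mass balance at complete mixing: C_std·(Q_w + Q_r) = Q_w·C_e + Q_r·C_b.
Rearranging, Q_w = Q_r·(C_std − C_b)/(C_e − C_std) = 24·(0.094 − 0.0101) / (0.747 − 0.094) = 3.084 m³/s.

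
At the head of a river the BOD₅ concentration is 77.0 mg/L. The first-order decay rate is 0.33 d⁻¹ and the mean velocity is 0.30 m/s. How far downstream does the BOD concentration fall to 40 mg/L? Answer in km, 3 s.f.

51.4 km

From C = C₀·e^(−kt), t = ln(C₀/C)/k = ln(77.0/40)/0.33 = 0.6549/0.33 = 1.985 d.
Distance = v·t = 0.30 m/s × 1.715e+05 s = 5.144e+04 m = 51.44 km.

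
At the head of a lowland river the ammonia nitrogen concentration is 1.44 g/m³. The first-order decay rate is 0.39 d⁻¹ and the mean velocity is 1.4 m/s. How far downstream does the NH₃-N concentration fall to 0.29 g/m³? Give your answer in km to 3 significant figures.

497 km

From C = C₀·e^(−kt), t = ln(C₀/C)/k = ln(1.44/0.29)/0.39 = 1.603/0.39 = 4.109 d.
Distance = v·t = 1.4 m/s × 3.55e+05 s = 4.97e+05 m = 497 km.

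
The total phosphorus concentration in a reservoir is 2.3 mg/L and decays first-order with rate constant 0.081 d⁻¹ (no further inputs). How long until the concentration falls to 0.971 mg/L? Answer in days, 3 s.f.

t = ln(C₀/C)/k = ln(2.3/0.971)/0.081 = 0.8623/0.081 = 10.65 d.

10.6 d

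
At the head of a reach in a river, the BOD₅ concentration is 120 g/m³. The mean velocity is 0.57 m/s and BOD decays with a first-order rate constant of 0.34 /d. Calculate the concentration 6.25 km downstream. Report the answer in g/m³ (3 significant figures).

Travel time t = 6.25 km / 0.57 m/s = 6250/0.57 = 1.096e+04 s = 0.1269 d.
First-order decay: C = 120·exp(−0.34·0.1269) = 120·0.9578 = 114.9 g/m³.

115 g/m³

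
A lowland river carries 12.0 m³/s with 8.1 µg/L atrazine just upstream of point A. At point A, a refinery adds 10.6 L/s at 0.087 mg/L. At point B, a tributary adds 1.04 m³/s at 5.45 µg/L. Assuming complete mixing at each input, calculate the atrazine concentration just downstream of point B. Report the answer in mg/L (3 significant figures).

8.1 µg/L = 0.0081 mg/L.
10.6 L/s = 0.0106 m³/s.
After input A: C = (12·0.0081 + 0.0106·0.087) / 12.01 = 0.00817 mg/L.
5.45 µg/L = 0.00545 mg/L.
After input B: C = (12.01·0.00817 + 1.04·0.00545) / 13.05 = 0.007953 mg/L.

0.00795 mg/L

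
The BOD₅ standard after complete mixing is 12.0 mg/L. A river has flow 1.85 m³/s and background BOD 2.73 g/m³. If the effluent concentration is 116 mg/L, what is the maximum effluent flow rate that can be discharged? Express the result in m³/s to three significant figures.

0.165 m³/s

Mass balance at complete mixing: C_std·(Q_w + Q_r) = Q_w·C_e + Q_r·C_b.
Rearranging, Q_w = Q_r·(C_std − C_b)/(C_e − C_std) = 1.85·(12 − 2.73) / (116 − 12) = 0.1649 m³/s.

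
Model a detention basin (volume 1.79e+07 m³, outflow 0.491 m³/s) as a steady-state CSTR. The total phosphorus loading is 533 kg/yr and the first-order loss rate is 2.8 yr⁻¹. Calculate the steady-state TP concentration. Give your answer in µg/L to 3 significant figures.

8.12 µg/L

Outflow Q = 0.491 m³/s × 3.156e+07 s/yr = 1.549e+07 m³/yr.
Steady-state CSTR mass balance: W = Q·C + k·V·C, so C = W/(Q + kV).
Q + kV = 1.549e+07 + 2.8·1.79e+07 = 6.561e+07 m³/yr.
C = 533/6.561e+07 = 8.123e-06 kg/m³ = 0.008123 mg/L = 8.123 µg/L.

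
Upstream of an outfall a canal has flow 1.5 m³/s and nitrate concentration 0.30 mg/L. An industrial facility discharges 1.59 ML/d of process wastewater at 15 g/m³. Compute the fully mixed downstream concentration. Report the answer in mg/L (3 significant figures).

0.478 mg/L

1.59 ML/d = 0.0184 m³/s.
Flow-weighted mixing gives C = (0.0184·15 + 1.5·0.3) / (0.0184 + 1.5) = 0.726/1.518 = 0.4782 mg/L.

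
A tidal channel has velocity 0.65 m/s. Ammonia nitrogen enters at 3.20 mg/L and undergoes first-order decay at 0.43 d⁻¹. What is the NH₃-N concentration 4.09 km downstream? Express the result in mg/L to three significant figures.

Travel time t = 4.09 km / 0.65 m/s = 4090/0.65 = 6292 s = 0.07283 d.
First-order decay: C = 3.20·exp(−0.43·0.07283) = 3.20·0.9692 = 3.101 mg/L.

3.10 mg/L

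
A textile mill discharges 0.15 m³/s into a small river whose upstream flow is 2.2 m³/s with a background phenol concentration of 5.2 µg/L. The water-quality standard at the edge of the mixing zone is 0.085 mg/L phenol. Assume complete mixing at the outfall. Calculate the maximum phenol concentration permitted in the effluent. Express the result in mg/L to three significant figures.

1.26 mg/L

5.2 µg/L = 0.0052 mg/L.
Mass balance: 0.085·2.35 = 0.15·Cₑ + 2.2·0.0052.
Cₑ = (0.1998 − 0.01144) / 0.15 = 1.255 mg/L.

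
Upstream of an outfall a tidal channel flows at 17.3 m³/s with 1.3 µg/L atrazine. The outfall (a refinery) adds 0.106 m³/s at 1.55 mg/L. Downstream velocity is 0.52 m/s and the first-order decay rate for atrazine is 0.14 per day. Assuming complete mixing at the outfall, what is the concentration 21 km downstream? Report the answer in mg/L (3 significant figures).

0.0101 mg/L

1.3 µg/L = 0.0013 mg/L.
After complete mixing, C₀ = (0.106·1.55 + 17.3·0.0013) / 17.41 = 0.01073 mg/L.
Travel time t = 2.1e+04 m / 0.52 m/s = 4.038e+04 s = 0.4674 d.
C = 0.01073·exp(−0.14·0.4674) = 0.01073·0.9367 = 0.01005 mg/L.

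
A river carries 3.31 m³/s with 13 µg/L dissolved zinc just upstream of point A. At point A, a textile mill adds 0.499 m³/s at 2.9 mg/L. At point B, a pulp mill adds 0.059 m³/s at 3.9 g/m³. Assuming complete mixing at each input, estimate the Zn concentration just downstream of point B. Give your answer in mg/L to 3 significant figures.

13 µg/L = 0.013 mg/L.
After input A: C = (3.31·0.013 + 0.499·2.9) / 3.809 = 0.3912 mg/L.
After input B: C = (3.809·0.3912 + 0.059·3.9) / 3.868 = 0.4447 mg/L.

0.445 mg/L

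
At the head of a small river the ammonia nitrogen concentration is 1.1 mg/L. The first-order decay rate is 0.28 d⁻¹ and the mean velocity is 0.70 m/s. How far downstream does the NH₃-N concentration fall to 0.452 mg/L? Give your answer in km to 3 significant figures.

From C = C₀·e^(−kt), t = ln(C₀/C)/k = ln(1.1/0.452)/0.28 = 0.8894/0.28 = 3.176 d.
Distance = v·t = 0.70 m/s × 2.744e+05 s = 1.921e+05 m = 192.1 km.

192 km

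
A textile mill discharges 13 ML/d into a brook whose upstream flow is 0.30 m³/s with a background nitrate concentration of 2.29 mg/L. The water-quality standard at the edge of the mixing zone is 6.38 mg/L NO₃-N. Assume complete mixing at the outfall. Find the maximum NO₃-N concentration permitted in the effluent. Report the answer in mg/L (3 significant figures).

13 ML/d = 0.1505 m³/s.
Mass balance: 6.38·0.4505 = 0.1505·Cₑ + 0.3·2.29.
Cₑ = (2.874 − 0.687) / 0.1505 = 14.53 mg/L.

14.5 mg/L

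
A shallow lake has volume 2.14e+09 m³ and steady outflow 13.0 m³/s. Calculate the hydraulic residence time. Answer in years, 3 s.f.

Q = 13.0 m³/s × 3.156e+07 s/yr = 4.102e+08 m³/yr.
Hydraulic residence time τ = V/Q = 2.14e+09/4.102e+08 = 5.216 yr.

5.22 yr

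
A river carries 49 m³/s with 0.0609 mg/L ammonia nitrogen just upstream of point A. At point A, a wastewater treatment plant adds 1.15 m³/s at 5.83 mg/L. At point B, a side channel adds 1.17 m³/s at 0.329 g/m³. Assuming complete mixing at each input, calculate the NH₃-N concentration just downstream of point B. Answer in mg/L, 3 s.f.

After input A: C = (49·0.0609 + 1.15·5.83) / 50.15 = 0.1932 mg/L.
After input B: C = (50.15·0.1932 + 1.17·0.329) / 51.32 = 0.1963 mg/L.

0.196 mg/L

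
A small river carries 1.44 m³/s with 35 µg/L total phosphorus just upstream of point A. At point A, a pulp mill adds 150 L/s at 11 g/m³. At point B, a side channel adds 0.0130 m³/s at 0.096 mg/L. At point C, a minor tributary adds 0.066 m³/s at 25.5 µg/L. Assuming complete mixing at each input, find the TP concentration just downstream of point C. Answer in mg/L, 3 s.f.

1.02 mg/L

35 µg/L = 0.035 mg/L.
150 L/s = 0.15 m³/s.
After input A: C = (1.44·0.035 + 0.15·11) / 1.59 = 1.069 mg/L.
After input B: C = (1.59·1.069 + 0.013·0.096) / 1.603 = 1.062 mg/L.
25.5 µg/L = 0.0255 mg/L.
After input C: C = (1.603·1.062 + 0.066·0.0255) / 1.669 = 1.021 mg/L.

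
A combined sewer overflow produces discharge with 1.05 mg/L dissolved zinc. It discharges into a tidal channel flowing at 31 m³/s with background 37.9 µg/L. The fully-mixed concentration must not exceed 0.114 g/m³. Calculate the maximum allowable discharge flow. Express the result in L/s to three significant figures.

37.9 µg/L = 0.0379 mg/L.
Mass balance at complete mixing: C_std·(Q_w + Q_r) = Q_w·C_e + Q_r·C_b.
Rearranging, Q_w = Q_r·(C_std − C_b)/(C_e − C_std) = 31·(0.114 − 0.0379) / (1.05 − 0.114) = 2.52 m³/s.
= 2520 L/s.

2520 L/s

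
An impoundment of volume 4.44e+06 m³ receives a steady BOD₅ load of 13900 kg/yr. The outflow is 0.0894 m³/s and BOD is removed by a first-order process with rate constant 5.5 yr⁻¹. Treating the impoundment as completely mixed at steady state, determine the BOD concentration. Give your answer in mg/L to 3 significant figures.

0.510 mg/L

Outflow Q = 0.0894 m³/s × 3.156e+07 s/yr = 2.821e+06 m³/yr.
Steady-state CSTR mass balance: W = Q·C + k·V·C, so C = W/(Q + kV).
Q + kV = 2.821e+06 + 5.5·4.44e+06 = 2.724e+07 m³/yr.
C = 13900/2.724e+07 = 0.0005103 kg/m³ = 0.5103 mg/L.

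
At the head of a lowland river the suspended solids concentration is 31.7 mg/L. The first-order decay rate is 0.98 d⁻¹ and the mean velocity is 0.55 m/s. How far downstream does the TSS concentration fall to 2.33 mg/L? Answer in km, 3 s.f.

From C = C₀·e^(−kt), t = ln(C₀/C)/k = ln(31.7/2.33)/0.98 = 2.61/0.98 = 2.664 d.
Distance = v·t = 0.55 m/s × 2.301e+05 s = 1.266e+05 m = 126.6 km.

127 km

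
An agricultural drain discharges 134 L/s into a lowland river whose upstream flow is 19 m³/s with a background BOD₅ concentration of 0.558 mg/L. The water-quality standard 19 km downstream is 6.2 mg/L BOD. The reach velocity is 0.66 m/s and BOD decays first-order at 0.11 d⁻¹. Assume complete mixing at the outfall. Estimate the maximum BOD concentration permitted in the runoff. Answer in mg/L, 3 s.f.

134 L/s = 0.134 m³/s.
Travel time to the compliance point: t = 1.9e+04/0.66 = 2.879e+04 s = 0.3332 d; decay factor exp(−0.11·0.3332) = 0.964.
So the concentration just after mixing may be at most 6.2/0.964 = 6.431 mg/L.
Mass balance: 6.431·19.13 = 0.134·Cₑ + 19·0.558.
Cₑ = (123.1 − 10.6) / 0.134 = 839.2 mg/L.

839 mg/L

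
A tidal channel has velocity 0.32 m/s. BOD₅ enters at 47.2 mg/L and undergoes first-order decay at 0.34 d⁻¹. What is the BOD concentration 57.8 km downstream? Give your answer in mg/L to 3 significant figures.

Travel time t = 57.8 km / 0.32 m/s = 5.78e+04/0.32 = 1.806e+05 s = 2.091 d.
First-order decay: C = 47.2·exp(−0.34·2.091) = 47.2·0.4913 = 23.19 mg/L.

23.2 mg/L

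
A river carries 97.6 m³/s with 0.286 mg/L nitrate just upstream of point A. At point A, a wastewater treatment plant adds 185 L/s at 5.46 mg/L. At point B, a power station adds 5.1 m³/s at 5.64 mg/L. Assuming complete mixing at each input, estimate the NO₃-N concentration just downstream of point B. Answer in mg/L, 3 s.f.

185 L/s = 0.185 m³/s.
After input A: C = (97.6·0.286 + 0.185·5.46) / 97.78 = 0.2958 mg/L.
After input B: C = (97.78·0.2958 + 5.1·5.64) / 102.9 = 0.5607 mg/L.

0.561 mg/L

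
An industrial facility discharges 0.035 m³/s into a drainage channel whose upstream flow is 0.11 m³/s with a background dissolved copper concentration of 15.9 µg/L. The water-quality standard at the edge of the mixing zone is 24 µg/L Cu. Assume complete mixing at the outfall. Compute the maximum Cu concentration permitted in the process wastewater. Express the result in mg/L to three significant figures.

15.9 µg/L = 0.0159 mg/L.
24 µg/L = 0.024 mg/L.
Mass balance: 0.024·0.145 = 0.035·Cₑ + 0.11·0.0159.
Cₑ = (0.00348 − 0.001749) / 0.035 = 0.04946 mg/L.

0.0495 mg/L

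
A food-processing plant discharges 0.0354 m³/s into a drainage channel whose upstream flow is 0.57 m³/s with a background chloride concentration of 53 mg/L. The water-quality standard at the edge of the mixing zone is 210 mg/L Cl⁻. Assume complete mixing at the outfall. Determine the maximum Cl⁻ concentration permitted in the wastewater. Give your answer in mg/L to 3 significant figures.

2740 mg/L

Mass balance: 210·0.6054 = 0.0354·Cₑ + 0.57·53.
Cₑ = (127.1 − 30.21) / 0.0354 = 2738 mg/L.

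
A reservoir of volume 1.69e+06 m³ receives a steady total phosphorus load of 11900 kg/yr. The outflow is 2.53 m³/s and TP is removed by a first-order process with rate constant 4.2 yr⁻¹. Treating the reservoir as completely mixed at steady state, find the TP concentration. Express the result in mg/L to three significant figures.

Outflow Q = 2.53 m³/s × 3.156e+07 s/yr = 7.984e+07 m³/yr.
Steady-state CSTR mass balance: W = Q·C + k·V·C, so C = W/(Q + kV).
Q + kV = 7.984e+07 + 4.2·1.69e+06 = 8.694e+07 m³/yr.
C = 11900/8.694e+07 = 0.0001369 kg/m³ = 0.1369 mg/L.

0.137 mg/L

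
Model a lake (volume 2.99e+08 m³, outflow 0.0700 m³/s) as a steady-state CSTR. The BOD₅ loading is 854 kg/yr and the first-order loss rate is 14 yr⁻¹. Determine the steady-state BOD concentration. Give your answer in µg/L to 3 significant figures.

Outflow Q = 0.0700 m³/s × 3.156e+07 s/yr = 2.209e+06 m³/yr.
Steady-state CSTR mass balance: W = Q·C + k·V·C, so C = W/(Q + kV).
Q + kV = 2.209e+06 + 14·2.99e+08 = 4.188e+09 m³/yr.
C = 854/4.188e+09 = 2.039e-07 kg/m³ = 0.0002039 mg/L = 0.2039 µg/L.

0.204 µg/L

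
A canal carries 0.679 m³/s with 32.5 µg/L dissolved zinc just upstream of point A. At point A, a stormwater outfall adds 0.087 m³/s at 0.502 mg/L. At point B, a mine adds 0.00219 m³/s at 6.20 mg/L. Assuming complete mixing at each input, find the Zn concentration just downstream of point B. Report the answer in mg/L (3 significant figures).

0.103 mg/L

32.5 µg/L = 0.0325 mg/L.
After input A: C = (0.679·0.0325 + 0.087·0.502) / 0.766 = 0.08582 mg/L.
After input B: C = (0.766·0.08582 + 0.00219·6.2) / 0.7682 = 0.1033 mg/L.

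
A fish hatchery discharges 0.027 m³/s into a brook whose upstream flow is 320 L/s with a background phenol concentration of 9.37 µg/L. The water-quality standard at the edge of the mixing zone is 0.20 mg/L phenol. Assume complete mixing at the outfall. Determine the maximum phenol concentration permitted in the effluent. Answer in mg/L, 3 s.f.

320 L/s = 0.32 m³/s.
9.37 µg/L = 0.00937 mg/L.
Mass balance: 0.2·0.347 = 0.027·Cₑ + 0.32·0.00937.
Cₑ = (0.0694 − 0.002998) / 0.027 = 2.459 mg/L.

2.46 mg/L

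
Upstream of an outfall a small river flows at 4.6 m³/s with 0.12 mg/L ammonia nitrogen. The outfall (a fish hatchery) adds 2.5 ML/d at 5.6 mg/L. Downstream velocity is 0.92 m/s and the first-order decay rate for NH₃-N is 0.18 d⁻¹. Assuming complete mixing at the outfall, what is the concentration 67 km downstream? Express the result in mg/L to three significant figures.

2.5 ML/d = 0.02894 m³/s.
After complete mixing, C₀ = (0.02894·5.6 + 4.6·0.12) / 4.629 = 0.1543 mg/L.
Travel time t = 6.7e+04 m / 0.92 m/s = 7.283e+04 s = 0.8429 d.
C = 0.1543·exp(−0.18·0.8429) = 0.1543·0.8592 = 0.1325 mg/L.

0.133 mg/L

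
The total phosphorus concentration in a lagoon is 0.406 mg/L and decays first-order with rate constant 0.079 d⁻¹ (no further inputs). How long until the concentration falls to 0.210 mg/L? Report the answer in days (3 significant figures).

8.34 d

t = ln(C₀/C)/k = ln(0.406/0.210)/0.079 = 0.6592/0.079 = 8.345 d.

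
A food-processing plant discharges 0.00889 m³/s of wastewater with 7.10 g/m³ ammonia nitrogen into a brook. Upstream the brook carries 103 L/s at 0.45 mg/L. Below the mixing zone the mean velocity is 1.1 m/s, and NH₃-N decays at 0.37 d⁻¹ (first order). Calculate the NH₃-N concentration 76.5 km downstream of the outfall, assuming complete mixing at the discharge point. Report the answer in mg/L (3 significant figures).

0.726 mg/L

103 L/s = 0.103 m³/s.
After complete mixing, C₀ = (0.00889·7.1 + 0.103·0.45) / 0.1119 = 0.9784 mg/L.
Travel time t = 7.65e+04 m / 1.1 m/s = 6.955e+04 s = 0.8049 d.
C = 0.9784·exp(−0.37·0.8049) = 0.9784·0.7424 = 0.7264 mg/L.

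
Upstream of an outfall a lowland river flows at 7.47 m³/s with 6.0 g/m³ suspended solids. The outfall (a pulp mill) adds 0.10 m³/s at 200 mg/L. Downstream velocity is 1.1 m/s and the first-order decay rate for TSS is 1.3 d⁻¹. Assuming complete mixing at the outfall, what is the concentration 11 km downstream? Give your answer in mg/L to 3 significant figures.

After complete mixing, C₀ = (0.1·200 + 7.47·6) / 7.57 = 8.563 mg/L.
Travel time t = 1.1e+04 m / 1.1 m/s = 1e+04 s = 0.1157 d.
C = 8.563·exp(−1.3·0.1157) = 8.563·0.8603 = 7.367 mg/L.

7.37 mg/L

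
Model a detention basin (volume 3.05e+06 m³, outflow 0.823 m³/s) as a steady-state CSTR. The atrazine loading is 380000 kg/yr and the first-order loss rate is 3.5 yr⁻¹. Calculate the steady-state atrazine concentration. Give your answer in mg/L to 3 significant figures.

10.4 mg/L

Outflow Q = 0.823 m³/s × 3.156e+07 s/yr = 2.597e+07 m³/yr.
Steady-state CSTR mass balance: W = Q·C + k·V·C, so C = W/(Q + kV).
Q + kV = 2.597e+07 + 3.5·3.05e+06 = 3.665e+07 m³/yr.
C = 380000/3.665e+07 = 0.01037 kg/m³ = 10.37 mg/L.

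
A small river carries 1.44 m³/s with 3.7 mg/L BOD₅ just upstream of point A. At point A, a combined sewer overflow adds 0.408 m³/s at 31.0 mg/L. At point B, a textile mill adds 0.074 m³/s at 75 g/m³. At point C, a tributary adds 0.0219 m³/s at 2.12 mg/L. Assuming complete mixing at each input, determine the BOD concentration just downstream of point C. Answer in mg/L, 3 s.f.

12.1 mg/L

After input A: C = (1.44·3.7 + 0.408·31) / 1.848 = 9.727 mg/L.
After input B: C = (1.848·9.727 + 0.074·75) / 1.922 = 12.24 mg/L.
After input C: C = (1.922·12.24 + 0.0219·2.12) / 1.944 = 12.13 mg/L.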